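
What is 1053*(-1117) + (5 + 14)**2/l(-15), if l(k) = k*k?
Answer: -264644864/225 ≈ -1.1762e+6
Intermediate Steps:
l(k) = k**2
1053*(-1117) + (5 + 14)**2/l(-15) = 1053*(-1117) + (5 + 14)**2/((-15)**2) = -1176201 + 19**2/225 = -1176201 + 361*(1/225) = -1176201 + 361/225 = -264644864/225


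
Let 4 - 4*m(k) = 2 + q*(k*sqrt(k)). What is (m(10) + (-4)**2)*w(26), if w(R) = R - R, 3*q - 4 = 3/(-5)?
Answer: 0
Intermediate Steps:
q = 17/15 (q = 4/3 + (3/(-5))/3 = 4/3 + (3*(-1/5))/3 = 4/3 + (1/3)*(-3/5) = 4/3 - 1/5 = 17/15 ≈ 1.1333)
m(k) = 1/2 - 17*k**(3/2)/60 (m(k) = 1 - (2 + 17*(k*sqrt(k))/15)/4 = 1 - (2 + 17*k**(3/2)/15)/4 = 1 + (-1/2 - 17*k**(3/2)/60) = 1/2 - 17*k**(3/2)/60)
w(R) = 0
(m(10) + (-4)**2)*w(26) = ((1/2 - 17*sqrt(10)/6) + (-4)**2)*0 = ((1/2 - 17*sqrt(10)/6) + 16)*0 = (33/2 - 17*sqrt(10)/6)*0 = 0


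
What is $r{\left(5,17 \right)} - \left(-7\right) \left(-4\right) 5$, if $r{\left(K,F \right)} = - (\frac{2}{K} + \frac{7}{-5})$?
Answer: $-139$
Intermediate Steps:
$r{\left(K,F \right)} = \frac{7}{5} - \frac{2}{K}$ ($r{\left(K,F \right)} = - (\frac{2}{K} + 7 \left(- \frac{1}{5}\right)) = - (\frac{2}{K} - \frac{7}{5}) = - (- \frac{7}{5} + \frac{2}{K}) = \frac{7}{5} - \frac{2}{K}$)
$r{\left(5,17 \right)} - \left(-7\right) \left(-4\right) 5 = \left(\frac{7}{5} - \frac{2}{5}\right) - \left(-7\right) \left(-4\right) 5 = \left(\frac{7}{5} - \frac{2}{5}\right) - 28 \cdot 5 = \left(\frac{7}{5} - \frac{2}{5}\right) - 140 = 1 - 140 = -139$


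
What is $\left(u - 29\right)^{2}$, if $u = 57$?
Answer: $784$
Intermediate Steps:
$\left(u - 29\right)^{2} = \left(57 - 29\right)^{2} = 28^{2} = 784$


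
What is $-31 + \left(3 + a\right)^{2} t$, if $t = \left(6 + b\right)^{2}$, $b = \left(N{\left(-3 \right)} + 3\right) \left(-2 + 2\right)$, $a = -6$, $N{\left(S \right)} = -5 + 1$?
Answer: $293$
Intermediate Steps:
$N{\left(S \right)} = -4$
$b = 0$ ($b = \left(-4 + 3\right) \left(-2 + 2\right) = \left(-1\right) 0 = 0$)
$t = 36$ ($t = \left(6 + 0\right)^{2} = 6^{2} = 36$)
$-31 + \left(3 + a\right)^{2} t = -31 + \left(3 - 6\right)^{2} \cdot 36 = -31 + \left(-3\right)^{2} \cdot 36 = -31 + 9 \cdot 36 = -31 + 324 = 293$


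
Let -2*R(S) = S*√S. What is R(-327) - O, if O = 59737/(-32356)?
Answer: 59737/32356 + 327*I*√327/2 ≈ 1.8462 + 2956.6*I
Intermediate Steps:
R(S) = -S^(3/2)/2 (R(S) = -S*√S/2 = -S^(3/2)/2)
O = -59737/32356 (O = 59737*(-1/32356) = -59737/32356 ≈ -1.8462)
R(-327) - O = -(-327)*I*√327/2 - 1*(-59737/32356) = -(-327)*I*√327/2 + 59737/32356 = 327*I*√327/2 + 59737/32356 = 59737/32356 + 327*I*√327/2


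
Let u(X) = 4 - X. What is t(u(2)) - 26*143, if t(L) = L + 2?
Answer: -3714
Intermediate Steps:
t(L) = 2 + L
t(u(2)) - 26*143 = (2 + (4 - 1*2)) - 26*143 = (2 + (4 - 2)) - 3718 = (2 + 2) - 3718 = 4 - 3718 = -3714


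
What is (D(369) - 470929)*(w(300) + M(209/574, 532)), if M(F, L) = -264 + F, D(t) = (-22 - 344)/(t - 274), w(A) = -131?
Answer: 10134237167541/54530 ≈ 1.8585e+8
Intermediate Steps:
D(t) = -366/(-274 + t)
(D(369) - 470929)*(w(300) + M(209/574, 532)) = (-366/(-274 + 369) - 470929)*(-131 + (-264 + 209/574)) = (-366/95 - 470929)*(-131 + (-264 + 209*(1/574))) = (-366*1/95 - 470929)*(-131 + (-264 + 209/574)) = (-366/95 - 470929)*(-131 - 151327/574) = -44738621/95*(-226521/574) = 10134237167541/54530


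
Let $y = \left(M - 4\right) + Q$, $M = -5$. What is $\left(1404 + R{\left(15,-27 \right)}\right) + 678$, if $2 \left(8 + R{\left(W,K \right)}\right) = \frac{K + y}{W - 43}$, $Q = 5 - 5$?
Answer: $\frac{29045}{14} \approx 2074.6$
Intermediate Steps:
$Q = 0$ ($Q = 5 - 5 = 0$)
$y = -9$ ($y = \left(-5 - 4\right) + 0 = -9 + 0 = -9$)
$R{\left(W,K \right)} = -8 + \frac{-9 + K}{2 \left(-43 + W\right)}$ ($R{\left(W,K \right)} = -8 + \frac{\left(K - 9\right) \frac{1}{W - 43}}{2} = -8 + \frac{\left(-9 + K\right) \frac{1}{-43 + W}}{2} = -8 + \frac{\frac{1}{-43 + W} \left(-9 + K\right)}{2} = -8 + \frac{-9 + K}{2 \left(-43 + W\right)}$)
$\left(1404 + R{\left(15,-27 \right)}\right) + 678 = \left(1404 + \frac{679 - 27 - 240}{2 \left(-43 + 15\right)}\right) + 678 = \left(1404 + \frac{679 - 27 - 240}{2 \left(-28\right)}\right) + 678 = \left(1404 + \frac{1}{2} \left(- \frac{1}{28}\right) 412\right) + 678 = \left(1404 - \frac{103}{14}\right) + 678 = \frac{19553}{14} + 678 = \frac{29045}{14}$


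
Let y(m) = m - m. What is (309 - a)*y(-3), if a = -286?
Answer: 0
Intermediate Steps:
y(m) = 0
(309 - a)*y(-3) = (309 - 1*(-286))*0 = (309 + 286)*0 = 595*0 = 0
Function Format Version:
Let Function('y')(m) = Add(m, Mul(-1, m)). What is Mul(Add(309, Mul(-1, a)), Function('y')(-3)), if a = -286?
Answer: 0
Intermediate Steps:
Function('y')(m) = 0
Mul(Add(309, Mul(-1, a)), Function('y')(-3)) = Mul(Add(309, Mul(-1, -286)), 0) = Mul(Add(309, 286), 0) = Mul(595, 0) = 0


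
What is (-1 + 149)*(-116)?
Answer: -17168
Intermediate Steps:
(-1 + 149)*(-116) = 148*(-116) = -17168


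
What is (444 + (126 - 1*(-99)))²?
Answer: 447561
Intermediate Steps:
(444 + (126 - 1*(-99)))² = (444 + (126 + 99))² = (444 + 225)² = 669² = 447561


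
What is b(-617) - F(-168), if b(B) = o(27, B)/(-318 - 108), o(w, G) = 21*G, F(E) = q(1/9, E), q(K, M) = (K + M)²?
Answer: -323853343/11502 ≈ -28156.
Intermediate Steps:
F(E) = (⅑ + E)² (F(E) = (1/9 + E)² = (⅑ + E)²)
b(B) = -7*B/142 (b(B) = (21*B)/(-318 - 108) = (21*B)/(-426) = (21*B)*(-1/426) = -7*B/142)
b(-617) - F(-168) = -7/142*(-617) - (1 + 9*(-168))²/81 = 4319/142 - (1 - 1512)²/81 = 4319/142 - (-1511)²/81 = 4319/142 - 2283121/81 = -323853343/11502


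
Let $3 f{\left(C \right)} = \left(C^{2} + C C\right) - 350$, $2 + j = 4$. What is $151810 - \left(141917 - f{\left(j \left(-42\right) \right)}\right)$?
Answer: $\frac{43441}{3} \approx 14480.0$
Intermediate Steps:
$j = 2$ ($j = -2 + 4 = 2$)
$f{\left(C \right)} = - \frac{350}{3} + \frac{2 C^{2}}{3}$ ($f{\left(C \right)} = \frac{\left(C^{2} + C C\right) - 350}{3} = \frac{\left(C^{2} + C^{2}\right) - 350}{3} = \frac{2 C^{2} - 350}{3} = \frac{-350 + 2 C^{2}}{3} = - \frac{350}{3} + \frac{2 C^{2}}{3}$)
$151810 - \left(141917 - f{\left(j \left(-42\right) \right)}\right) = 151810 - \left(141917 - \left(- \frac{350}{3} + \frac{2 \left(2 \left(-42\right)\right)^{2}}{3}\right)\right) = 151810 - \left(141917 - \left(- \frac{350}{3} + \frac{2 \left(-84\right)^{2}}{3}\right)\right) = 151810 - \left(141917 - \left(- \frac{350}{3} + \frac{2}{3} \cdot 7056\right)\right) = 151810 - \left(141917 - \left(- \frac{350}{3} + 4704\right)\right) = 151810 - \left(141917 - \frac{13762}{3}\right) = 151810 - \frac{411989}{3} = \frac{43441}{3}$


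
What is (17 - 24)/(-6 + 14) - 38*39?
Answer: -11863/8 ≈ -1482.9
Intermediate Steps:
(17 - 24)/(-6 + 14) - 38*39 = -7/8 - 1482 = -11863/8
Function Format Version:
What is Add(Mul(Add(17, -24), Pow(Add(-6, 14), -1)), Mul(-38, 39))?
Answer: Rational(-11863, 8) ≈ -1482.9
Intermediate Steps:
Add(Mul(Add(17, -24), Pow(Add(-6, 14), -1)), Mul(-38, 39)) = Add(Mul(-7, Pow(8, -1)), -1482) = Add(Mul(-7, Rational(1, 8)), -1482) = Add(Rational(-7, 8), -1482) = Rational(-11863, 8)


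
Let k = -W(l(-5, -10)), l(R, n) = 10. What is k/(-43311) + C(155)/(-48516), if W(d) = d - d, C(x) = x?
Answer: -155/48516 ≈ -0.0031948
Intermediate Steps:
W(d) = 0
k = 0 (k = -1*0 = 0)
k/(-43311) + C(155)/(-48516) = 0/(-43311) + 155/(-48516) = 0*(-1/43311) + 155*(-1/48516) = 0 - 155/48516 = -155/48516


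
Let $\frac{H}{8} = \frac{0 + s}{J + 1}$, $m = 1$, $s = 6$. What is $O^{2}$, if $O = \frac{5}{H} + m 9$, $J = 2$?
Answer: $\frac{22201}{256} \approx 86.723$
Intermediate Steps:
$H = 16$ ($H = 8 \frac{0 + 6}{2 + 1} = 8 \cdot \frac{6}{3} = 8 \cdot 6 \cdot \frac{1}{3} = 8 \cdot 2 = 16$)
$O = \frac{149}{16}$ ($O = \frac{5}{16} + 1 \cdot 9 = 5 \cdot \frac{1}{16} + 9 = \frac{5}{16} + 9 = \frac{149}{16} \approx 9.3125$)
$O^{2} = \left(\frac{149}{16}\right)^{2} = \frac{22201}{256}$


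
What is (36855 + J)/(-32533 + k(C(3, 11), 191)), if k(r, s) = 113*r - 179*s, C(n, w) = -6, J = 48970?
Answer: -3433/2696 ≈ -1.2734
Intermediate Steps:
k(r, s) = -179*s + 113*r
(36855 + J)/(-32533 + k(C(3, 11), 191)) = (36855 + 48970)/(-32533 + (-179*191 + 113*(-6))) = 85825/(-32533 + (-34189 - 678)) = 85825/(-32533 - 34867) = 85825/(-67400) = 85825*(-1/67400) = -3433/2696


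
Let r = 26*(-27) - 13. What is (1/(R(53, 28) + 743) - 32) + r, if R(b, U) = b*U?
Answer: -1663568/2227 ≈ -747.00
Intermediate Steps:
R(b, U) = U*b
r = -715 (r = -702 - 13 = -715)
(1/(R(53, 28) + 743) - 32) + r = (1/(28*53 + 743) - 32) - 715 = (1/(1484 + 743) - 32) - 715 = (1/2227 - 32) - 715 = -71263/2227 - 715 = -1663568/2227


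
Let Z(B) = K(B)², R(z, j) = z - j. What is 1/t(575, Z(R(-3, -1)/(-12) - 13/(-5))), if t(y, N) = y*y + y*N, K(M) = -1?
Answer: 1/331200 ≈ 3.0193e-6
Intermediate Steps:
Z(B) = 1 (Z(B) = (-1)² = 1)
t(y, N) = y² + N*y
1/t(575, Z(R(-3, -1)/(-12) - 13/(-5))) = 1/(575*(1 + 575)) = 1/(575*576) = 1/331200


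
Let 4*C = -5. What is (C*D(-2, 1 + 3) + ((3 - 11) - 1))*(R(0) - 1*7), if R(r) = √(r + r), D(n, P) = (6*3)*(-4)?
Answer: -567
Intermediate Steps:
C = -5/4 (C = (¼)*(-5) = -5/4 ≈ -1.2500)
D(n, P) = -72 (D(n, P) = 18*(-4) = -72)
R(r) = √2*√r (R(r) = √(2*r) = √2*√r)
(C*D(-2, 1 + 3) + ((3 - 11) - 1))*(R(0) - 1*7) = (-5/4*(-72) + ((3 - 11) - 1))*(√2*√0 - 1*7) = (90 + (-8 - 1))*(√2*0 - 7) = (90 - 9)*(0 - 7) = 81*(-7) = -567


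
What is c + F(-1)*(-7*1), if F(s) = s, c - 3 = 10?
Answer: 20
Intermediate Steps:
c = 13 (c = 3 + 10 = 13)
c + F(-1)*(-7*1) = 13 - (-7) = 13 - 1*(-7) = 13 + 7 = 20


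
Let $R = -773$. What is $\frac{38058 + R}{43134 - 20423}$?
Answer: $\frac{37285}{22711} \approx 1.6417$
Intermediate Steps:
$\frac{38058 + R}{43134 - 20423} = \frac{38058 - 773}{43134 - 20423} = \frac{37285}{22711}$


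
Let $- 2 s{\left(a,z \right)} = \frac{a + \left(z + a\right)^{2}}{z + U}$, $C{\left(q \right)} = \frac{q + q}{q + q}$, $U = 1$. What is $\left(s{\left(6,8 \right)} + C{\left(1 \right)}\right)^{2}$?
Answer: $\frac{8464}{81} \approx 104.49$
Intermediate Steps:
$C{\left(q \right)} = 1$ ($C{\left(q \right)} = \frac{2 q}{2 q} = 2 q \frac{1}{2 q} = 1$)
$s{\left(a,z \right)} = - \frac{a + \left(a + z\right)^{2}}{2 \left(1 + z\right)}$ ($s{\left(a,z \right)} = - \frac{\left(a + \left(z + a\right)^{2}\right) \frac{1}{z + 1}}{2} = - \frac{\left(a + \left(a + z\right)^{2}\right) \frac{1}{1 + z}}{2} = - \frac{\frac{1}{1 + z} \left(a + \left(a + z\right)^{2}\right)}{2} = - \frac{a + \left(a + z\right)^{2}}{2 \left(1 + z\right)}$)
$\left(s{\left(6,8 \right)} + C{\left(1 \right)}\right)^{2} = \left(\frac{\left(-1\right) 6 - \left(6 + 8\right)^{2}}{2 \left(1 + 8\right)} + 1\right)^{2} = \left(\frac{-6 - 14^{2}}{2 \cdot 9} + 1\right)^{2} = \left(\frac{1}{2} \cdot \frac{1}{9} \left(-6 - 196\right) + 1\right)^{2} = \left(\frac{1}{2} \cdot \frac{1}{9} \left(-202\right) + 1\right)^{2} = \left(- \frac{101}{9} + 1\right)^{2} = \left(- \frac{92}{9}\right)^{2} = \frac{8464}{81}$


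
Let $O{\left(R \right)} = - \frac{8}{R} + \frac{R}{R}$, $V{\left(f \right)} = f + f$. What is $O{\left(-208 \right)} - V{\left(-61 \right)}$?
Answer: $\frac{3199}{26} \approx 123.04$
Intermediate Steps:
$V{\left(f \right)} = 2 f$
$O{\left(R \right)} = 1 - \frac{8}{R}$ ($O{\left(R \right)} = - \frac{8}{R} + 1 = 1 - \frac{8}{R}$)
$O{\left(-208 \right)} - V{\left(-61 \right)} = \frac{-8 - 208}{-208} - 2 \left(-61\right) = \left(- \frac{1}{208}\right) \left(-216\right) - -122 = \frac{27}{26} + 122 = \frac{3199}{26}$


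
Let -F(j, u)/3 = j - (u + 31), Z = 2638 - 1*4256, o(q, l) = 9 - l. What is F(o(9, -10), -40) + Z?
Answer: -1702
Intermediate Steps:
Z = -1618 (Z = 2638 - 4256 = -1618)
F(j, u) = 93 - 3*j + 3*u (F(j, u) = -3*(j - (u + 31)) = -3*(j - (31 + u)) = -3*(j + (-31 - u)) = -3*(-31 + j - u) = 93 - 3*j + 3*u)
F(o(9, -10), -40) + Z = (93 - 3*(9 - 1*(-10)) + 3*(-40)) - 1618 = (93 - 3*(9 + 10) - 120) - 1618 = (93 - 3*19 - 120) - 1618 = (93 - 57 - 120) - 1618 = -84 - 1618 = -1702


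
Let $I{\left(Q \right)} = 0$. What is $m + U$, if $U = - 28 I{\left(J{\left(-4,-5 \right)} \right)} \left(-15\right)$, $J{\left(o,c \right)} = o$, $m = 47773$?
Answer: $47773$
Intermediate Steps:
$U = 0$ ($U = \left(-28\right) 0 \left(-15\right) = 0 \left(-15\right) = 0$)
$m + U = 47773 + 0 = 47773$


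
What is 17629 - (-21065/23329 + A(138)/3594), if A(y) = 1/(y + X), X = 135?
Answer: 403540162519643/22889528298 ≈ 17630.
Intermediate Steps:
A(y) = 1/(135 + y) (A(y) = 1/(y + 135) = 1/(135 + y))
17629 - (-21065/23329 + A(138)/3594) = 17629 - (-21065/23329 + 1/((135 + 138)*3594)) = 17629 - (-21065*1/23329 + (1/3594)/273) = 17629 - (-21065/23329 + (1/273)*(1/3594)) = 17629 - (-21065/23329 + 1/981162) = 17629 - 1*(-20668154201/22889528298) = 17629 + 20668154201/22889528298 = 403540162519643/22889528298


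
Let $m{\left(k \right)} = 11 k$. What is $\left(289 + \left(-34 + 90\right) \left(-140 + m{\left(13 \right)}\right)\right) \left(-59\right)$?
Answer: $-26963$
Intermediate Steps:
$\left(289 + \left(-34 + 90\right) \left(-140 + m{\left(13 \right)}\right)\right) \left(-59\right) = \left(289 + \left(-34 + 90\right) \left(-140 + 11 \cdot 13\right)\right) \left(-59\right) = \left(289 + 56 \left(-140 + 143\right)\right) \left(-59\right) = \left(289 + 56 \cdot 3\right) \left(-59\right) = \left(289 + 168\right) \left(-59\right) = 457 \left(-59\right) = -26963$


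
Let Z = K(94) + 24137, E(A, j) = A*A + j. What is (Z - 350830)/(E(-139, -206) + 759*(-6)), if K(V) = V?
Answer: -326599/14561 ≈ -22.430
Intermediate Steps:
E(A, j) = j + A**2 (E(A, j) = A**2 + j = j + A**2)
Z = 24231 (Z = 94 + 24137 = 24231)
(Z - 350830)/(E(-139, -206) + 759*(-6)) = (24231 - 350830)/((-206 + (-139)**2) + 759*(-6)) = -326599/((-206 + 19321) - 4554) = -326599/(19115 - 4554) = -326599/14561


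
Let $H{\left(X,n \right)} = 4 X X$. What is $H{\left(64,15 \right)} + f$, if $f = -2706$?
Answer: $13678$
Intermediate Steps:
$H{\left(X,n \right)} = 4 X^{2}$
$H{\left(64,15 \right)} + f = 4 \cdot 64^{2} - 2706 = 4 \cdot 4096 - 2706 = 16384 - 2706 = 13678$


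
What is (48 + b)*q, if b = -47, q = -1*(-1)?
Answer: 1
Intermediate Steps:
q = 1
(48 + b)*q = (48 - 47)*1 = 1*1 = 1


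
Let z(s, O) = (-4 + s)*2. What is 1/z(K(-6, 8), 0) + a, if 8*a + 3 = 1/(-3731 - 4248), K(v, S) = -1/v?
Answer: -371035/734068 ≈ -0.50545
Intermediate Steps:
z(s, O) = -8 + 2*s
a = -11969/31916 (a = -3/8 + 1/(8*(-3731 - 4248)) = -3/8 + (⅛)/(-7979) = -3/8 + (⅛)*(-1/7979) = -3/8 - 1/63832 = -11969/31916 ≈ -0.37502)
1/z(K(-6, 8), 0) + a = 1/(-8 + 2*(-1/(-6))) - 11969/31916 = 1/(-8 + 2*(-1*(-⅙))) - 11969/31916 = 1/(-8 + 2*(⅙)) - 11969/31916 = 1/(-8 + ⅓) - 11969/31916 = 1/(-23/3) - 11969/31916 = -3/23 - 11969/31916 = -371035/734068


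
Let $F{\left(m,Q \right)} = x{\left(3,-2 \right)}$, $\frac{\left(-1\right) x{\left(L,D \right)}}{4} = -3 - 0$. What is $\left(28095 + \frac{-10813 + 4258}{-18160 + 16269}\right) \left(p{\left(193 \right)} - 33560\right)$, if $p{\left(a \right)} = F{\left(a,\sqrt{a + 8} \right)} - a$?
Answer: $- \frac{1792801042200}{1891} \approx -9.4807 \cdot 10^{8}$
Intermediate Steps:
$x{\left(L,D \right)} = 12$ ($x{\left(L,D \right)} = - 4 \left(-3 - 0\right) = - 4 \left(-3 + 0\right) = \left(-4\right) \left(-3\right) = 12$)
$F{\left(m,Q \right)} = 12$
$p{\left(a \right)} = 12 - a$
$\left(28095 + \frac{-10813 + 4258}{-18160 + 16269}\right) \left(p{\left(193 \right)} - 33560\right) = \left(28095 + \frac{-10813 + 4258}{-18160 + 16269}\right) \left(\left(12 - 193\right) - 33560\right) = \left(28095 - \frac{6555}{-1891}\right) \left(\left(12 - 193\right) - 33560\right) = \left(28095 - - \frac{6555}{1891}\right) \left(-181 - 33560\right) = \left(28095 + \frac{6555}{1891}\right) \left(-33741\right) = \frac{53134200}{1891} \left(-33741\right) = - \frac{1792801042200}{1891}$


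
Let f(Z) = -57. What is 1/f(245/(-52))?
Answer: -1/57 ≈ -0.017544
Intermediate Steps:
1/f(245/(-52)) = 1/(-57) = -1/57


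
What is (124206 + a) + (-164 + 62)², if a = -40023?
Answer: 94587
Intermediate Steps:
(124206 + a) + (-164 + 62)² = (124206 - 40023) + (-164 + 62)² = 84183 + (-102)² = 84183 + 10404 = 94587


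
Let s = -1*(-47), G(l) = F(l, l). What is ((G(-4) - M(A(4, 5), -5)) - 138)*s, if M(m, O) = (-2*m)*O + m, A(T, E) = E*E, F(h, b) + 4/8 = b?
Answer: -39245/2 ≈ -19623.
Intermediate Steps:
F(h, b) = -1/2 + b
G(l) = -1/2 + l
A(T, E) = E**2
M(m, O) = m - 2*O*m (M(m, O) = -2*O*m + m = m - 2*O*m)
s = 47
((G(-4) - M(A(4, 5), -5)) - 138)*s = (((-1/2 - 4) - 5**2*(1 - 2*(-5))) - 138)*47 = ((-9/2 - 25*(1 + 10)) - 138)*47 = ((-9/2 - 25*11) - 138)*47 = ((-9/2 - 1*275) - 138)*47 = ((-9/2 - 275) - 138)*47 = (-559/2 - 138)*47 = -835/2*47 = -39245/2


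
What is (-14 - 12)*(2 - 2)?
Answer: 0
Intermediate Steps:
(-14 - 12)*(2 - 2) = -26*0 = 0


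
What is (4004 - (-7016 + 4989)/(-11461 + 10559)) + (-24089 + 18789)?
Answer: -1171019/902 ≈ -1298.2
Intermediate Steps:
(4004 - (-7016 + 4989)/(-11461 + 10559)) + (-24089 + 18789) = (4004 - (-2027)/(-902)) - 5300 = (4004 - (-2027)*(-1)/902) - 5300 = (4004 - 1*2027/902) - 5300 = (4004 - 2027/902) - 5300 = 3609581/902 - 5300 = -1171019/902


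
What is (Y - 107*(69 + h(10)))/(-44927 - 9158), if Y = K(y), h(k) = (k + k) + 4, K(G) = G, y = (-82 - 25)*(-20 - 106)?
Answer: -3531/54085 ≈ -0.065286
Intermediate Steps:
y = 13482 (y = -107*(-126) = 13482)
h(k) = 4 + 2*k (h(k) = 2*k + 4 = 4 + 2*k)
Y = 13482
(Y - 107*(69 + h(10)))/(-44927 - 9158) = (13482 - 107*(69 + (4 + 2*10)))/(-44927 - 9158) = (13482 - 107*(69 + (4 + 20)))/(-54085) = (13482 - 107*(69 + 24))*(-1/54085) = (13482 - 107*93)*(-1/54085) = (13482 - 9951)*(-1/54085) = 3531*(-1/54085) = -3531/54085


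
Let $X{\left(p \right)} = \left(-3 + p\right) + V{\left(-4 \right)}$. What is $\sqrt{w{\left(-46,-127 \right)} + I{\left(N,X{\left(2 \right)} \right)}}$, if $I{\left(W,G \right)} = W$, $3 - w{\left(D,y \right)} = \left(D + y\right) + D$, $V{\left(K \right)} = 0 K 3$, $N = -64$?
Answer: $\sqrt{158} \approx 12.57$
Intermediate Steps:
$V{\left(K \right)} = 0$ ($V{\left(K \right)} = 0 \cdot 3 = 0$)
$X{\left(p \right)} = -3 + p$ ($X{\left(p \right)} = \left(-3 + p\right) + 0 = -3 + p$)
$w{\left(D,y \right)} = 3 - y - 2 D$ ($w{\left(D,y \right)} = 3 - \left(\left(D + y\right) + D\right) = 3 - \left(y + 2 D\right) = 3 - y - 2 D$)
$\sqrt{w{\left(-46,-127 \right)} + I{\left(N,X{\left(2 \right)} \right)}} = \sqrt{\left(3 - -127 - -92\right) - 64} = \sqrt{\left(3 + 127 + 92\right) - 64} = \sqrt{222 - 64} = \sqrt{158}$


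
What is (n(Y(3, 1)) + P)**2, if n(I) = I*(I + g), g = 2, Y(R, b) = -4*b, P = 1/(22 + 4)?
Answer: 43681/676 ≈ 64.617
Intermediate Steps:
P = 1/26 ≈ 0.038462
n(I) = I*(2 + I) (n(I) = I*(I + 2) = I*(2 + I))
(n(Y(3, 1)) + P)**2 = ((-4*1)*(2 - 4*1) + 1/26)**2 = (-4*(2 - 4) + 1/26)**2 = (-4*(-2) + 1/26)**2 = (8 + 1/26)**2 = (209/26)**2 = 43681/676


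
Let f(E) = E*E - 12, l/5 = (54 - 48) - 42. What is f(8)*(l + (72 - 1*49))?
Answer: -8164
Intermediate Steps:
l = -180 (l = 5*((54 - 48) - 42) = 5*(6 - 42) = 5*(-36) = -180)
f(E) = -12 + E**2 (f(E) = E**2 - 12 = -12 + E**2)
f(8)*(l + (72 - 1*49)) = (-12 + 8**2)*(-180 + (72 - 1*49)) = (-12 + 64)*(-180 + (72 - 49)) = 52*(-180 + 23) = 52*(-157) = -8164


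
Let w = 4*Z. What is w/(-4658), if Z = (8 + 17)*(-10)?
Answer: 500/2329 ≈ 0.21468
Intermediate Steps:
Z = -250 (Z = 25*(-10) = -250)
w = -1000 (w = 4*(-250) = -1000)
w/(-4658) = -1000/(-4658) = -1000*(-1/4658) = 500/2329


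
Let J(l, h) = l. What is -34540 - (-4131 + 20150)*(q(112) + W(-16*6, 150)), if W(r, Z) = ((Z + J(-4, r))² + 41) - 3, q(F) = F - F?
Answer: -342104266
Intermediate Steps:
q(F) = 0
W(r, Z) = 38 + (-4 + Z)² (W(r, Z) = ((Z - 4)² + 41) - 3 = ((-4 + Z)² + 41) - 3 = (41 + (-4 + Z)²) - 3 = 38 + (-4 + Z)²)
-34540 - (-4131 + 20150)*(q(112) + W(-16*6, 150)) = -34540 - (-4131 + 20150)*(0 + (38 + (-4 + 150)²)) = -34540 - 16019*(0 + (38 + 146²)) = -34540 - 16019*(0 + (38 + 21316)) = -34540 - 16019*(0 + 21354) = -34540 - 16019*21354 = -34540 - 1*342069726 = -34540 - 342069726 = -342104266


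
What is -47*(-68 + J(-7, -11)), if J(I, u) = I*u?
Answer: -423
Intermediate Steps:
-47*(-68 + J(-7, -11)) = -47*(-68 - 7*(-11)) = -47*(-68 + 77) = -47*9 = -423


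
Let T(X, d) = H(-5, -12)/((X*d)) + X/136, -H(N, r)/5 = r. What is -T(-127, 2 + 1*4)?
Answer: 17489/17272 ≈ 1.0126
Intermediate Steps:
H(N, r) = -5*r
T(X, d) = X/136 + 60/(X*d) (T(X, d) = (-5*(-12))/((X*d)) + X/136 = 60*(1/(X*d)) + X*(1/136) = 60/(X*d) + X/136 = X/136 + 60/(X*d))
-T(-127, 2 + 1*4) = -((1/136)*(-127) + 60/(-127*(2 + 1*4))) = -(-127/136 + 60*(-1/127)/(2 + 4)) = -(-127/136 + 60*(-1/127)/6) = -(-127/136 + 60*(-1/127)*(⅙)) = -(-127/136 - 10/127) = -1*(-17489/17272) = 17489/17272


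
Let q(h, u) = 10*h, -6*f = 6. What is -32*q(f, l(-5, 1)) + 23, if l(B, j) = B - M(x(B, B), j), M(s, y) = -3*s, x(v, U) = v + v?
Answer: 343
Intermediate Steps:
f = -1 (f = -⅙*6 = -1)
x(v, U) = 2*v
l(B, j) = 7*B (l(B, j) = B - (-3)*2*B = B - (-6)*B = B + 6*B = 7*B)
-32*q(f, l(-5, 1)) + 23 = -320*(-1) + 23 = -32*(-10) + 23 = 320 + 23 = 343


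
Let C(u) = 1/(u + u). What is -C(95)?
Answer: -1/190 ≈ -0.0052632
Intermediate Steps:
C(u) = 1/(2*u)
-C(95) = -1/(2*95) = -1*1/190 = -1/190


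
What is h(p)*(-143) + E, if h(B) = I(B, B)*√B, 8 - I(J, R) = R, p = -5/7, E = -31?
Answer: -31 - 8723*I*√35/49 ≈ -31.0 - 1053.2*I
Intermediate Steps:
p = -5/7 (p = -5*⅐ = -5/7 ≈ -0.71429)
I(J, R) = 8 - R
h(B) = √B*(8 - B) (h(B) = (8 - B)*√B = √B*(8 - B))
h(p)*(-143) + E = (√(-5/7)*(8 - 1*(-5/7)))*(-143) - 31 = ((I*√35/7)*(8 + 5/7))*(-143) - 31 = ((I*√35/7)*(61/7))*(-143) - 31 = (61*I*√35/49)*(-143) - 31 = -8723*I*√35/49 - 31 = -31 - 8723*I*√35/49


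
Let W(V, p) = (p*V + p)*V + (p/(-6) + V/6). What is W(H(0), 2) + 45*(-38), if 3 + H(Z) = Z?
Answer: -10193/6 ≈ -1698.8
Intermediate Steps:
H(Z) = -3 + Z
W(V, p) = -p/6 + V/6 + V*(p + V*p) (W(V, p) = (V*p + p)*V + (p*(-⅙) + V*(⅙)) = (p + V*p)*V + (-p/6 + V/6) = V*(p + V*p) + (-p/6 + V/6) = -p/6 + V/6 + V*(p + V*p))
W(H(0), 2) + 45*(-38) = (-⅙*2 + (-3 + 0)/6 + (-3 + 0)*2 + 2*(-3 + 0)²) + 45*(-38) = (-⅓ + (⅙)*(-3) - 3*2 + 2*(-3)²) - 1710 = (-⅓ - ½ - 6 + 2*9) - 1710 = (-⅓ - ½ - 6 + 18) - 1710 = 67/6 - 1710 = -10193/6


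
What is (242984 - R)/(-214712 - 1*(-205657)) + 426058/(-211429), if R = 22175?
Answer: -50543381251/1914489595 ≈ -26.400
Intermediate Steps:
(242984 - R)/(-214712 - 1*(-205657)) + 426058/(-211429) = (242984 - 1*22175)/(-214712 - 1*(-205657)) + 426058/(-211429) = (242984 - 22175)/(-214712 + 205657) + 426058*(-1/211429) = 220809/(-9055) - 426058/211429 = 220809*(-1/9055) - 426058/211429 = -220809/9055 - 426058/211429 = -50543381251/1914489595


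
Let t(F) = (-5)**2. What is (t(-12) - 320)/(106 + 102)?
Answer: -295/208 ≈ -1.4183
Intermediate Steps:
t(F) = 25
(t(-12) - 320)/(106 + 102) = (25 - 320)/(106 + 102) = -295/208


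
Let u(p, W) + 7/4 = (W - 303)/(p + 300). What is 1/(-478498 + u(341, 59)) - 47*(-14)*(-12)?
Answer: -9687399751724/1226874335 ≈ -7896.0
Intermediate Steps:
u(p, W) = -7/4 + (-303 + W)/(300 + p) (u(p, W) = -7/4 + (W - 303)/(p + 300) = -7/4 + (-303 + W)/(300 + p))
1/(-478498 + u(341, 59)) - 47*(-14)*(-12) = 1/(-478498 + (-828 + 59 - 7/4*341)/(300 + 341)) - 47*(-14)*(-12) = 1/(-478498 + (-828 + 59 - 2387/4)/641) + 658*(-12) = 1/(-478498 + (1/641)*(-5463/4)) - 7896 = 1/(-478498 - 5463/2564) - 7896 = 1/(-1226874335/2564) - 7896 = -2564/1226874335 - 7896 = -9687399751724/1226874335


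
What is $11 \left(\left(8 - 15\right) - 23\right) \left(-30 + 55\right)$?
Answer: $-8250$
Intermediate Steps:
$11 \left(\left(8 - 15\right) - 23\right) \left(-30 + 55\right) = 11 \left(\left(8 - 15\right) - 23\right) 25 = 11 \left(-7 - 23\right) 25 = 11 \left(\left(-30\right) 25\right) = 11 \left(-750\right) = -8250$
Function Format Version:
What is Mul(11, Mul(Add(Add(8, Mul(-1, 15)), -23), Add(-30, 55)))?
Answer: -8250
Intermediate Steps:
Mul(11, Mul(Add(Add(8, Mul(-1, 15)), -23), Add(-30, 55))) = Mul(11, Mul(Add(Add(8, -15), -23), 25)) = Mul(11, Mul(Add(-7, -23), 25)) = Mul(11, Mul(-30, 25)) = Mul(11, -750) = -8250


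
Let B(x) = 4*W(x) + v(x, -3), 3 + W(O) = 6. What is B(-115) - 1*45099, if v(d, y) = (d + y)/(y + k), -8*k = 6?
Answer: -675833/15 ≈ -45056.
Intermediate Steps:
k = -3/4 (k = -1/8*6 = -3/4 ≈ -0.75000)
W(O) = 3 (W(O) = -3 + 6 = 3)
v(d, y) = (d + y)/(-3/4 + y) (v(d, y) = (d + y)/(y - 3/4) = (d + y)/(-3/4 + y))
B(x) = 64/5 - 4*x/15 (B(x) = 4*3 + 4*(x - 3)/(-3 + 4*(-3)) = 12 + 4*(-3 + x)/(-3 - 12) = 12 + 4*(-3 + x)/(-15) = 12 + 4*(-1/15)*(-3 + x) = 12 + (4/5 - 4*x/15) = 64/5 - 4*x/15)
B(-115) - 1*45099 = (64/5 - 4/15*(-115)) - 1*45099 = (64/5 + 92/3) - 45099 = 652/15 - 45099 = -675833/15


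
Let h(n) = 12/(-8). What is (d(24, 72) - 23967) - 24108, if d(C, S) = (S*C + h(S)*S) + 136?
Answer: -46319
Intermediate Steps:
h(n) = -3/2 (h(n) = 12*(-⅛) = -3/2)
d(C, S) = 136 - 3*S/2 + C*S (d(C, S) = (S*C - 3*S/2) + 136 = (C*S - 3*S/2) + 136 = (-3*S/2 + C*S) + 136 = 136 - 3*S/2 + C*S)
(d(24, 72) - 23967) - 24108 = ((136 - 3/2*72 + 24*72) - 23967) - 24108 = ((136 - 108 + 1728) - 23967) - 24108 = (1756 - 23967) - 24108 = -22211 - 24108 = -46319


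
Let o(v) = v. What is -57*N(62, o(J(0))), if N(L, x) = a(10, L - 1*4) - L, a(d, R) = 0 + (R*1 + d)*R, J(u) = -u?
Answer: -221274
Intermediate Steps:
a(d, R) = R*(R + d) (a(d, R) = 0 + (R + d)*R = 0 + R*(R + d) = R*(R + d))
N(L, x) = -L + (-4 + L)*(6 + L) (N(L, x) = (L - 1*4)*((L - 1*4) + 10) - L = (L - 4)*((L - 4) + 10) - L = (-4 + L)*((-4 + L) + 10) - L = (-4 + L)*(6 + L) - L = -L + (-4 + L)*(6 + L))
-57*N(62, o(J(0))) = -57*(-24 + 62 + 62²) = -57*(-24 + 62 + 3844) = -57*3882 = -221274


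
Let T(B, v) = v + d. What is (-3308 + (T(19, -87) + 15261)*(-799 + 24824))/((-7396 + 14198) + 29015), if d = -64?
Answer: 121004814/11939 ≈ 10135.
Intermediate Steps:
T(B, v) = -64 + v (T(B, v) = v - 64 = -64 + v)
(-3308 + (T(19, -87) + 15261)*(-799 + 24824))/((-7396 + 14198) + 29015) = (-3308 + ((-64 - 87) + 15261)*(-799 + 24824))/((-7396 + 14198) + 29015) = (-3308 + (-151 + 15261)*24025)/(6802 + 29015) = (-3308 + 15110*24025)/35817 = (-3308 + 363017750)*(1/35817) = 363014442*(1/35817) = 121004814/11939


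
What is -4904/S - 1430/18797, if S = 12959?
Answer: -110711858/243590323 ≈ -0.45450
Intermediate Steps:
-4904/S - 1430/18797 = -4904/12959 - 1430/18797 = -110711858/243590323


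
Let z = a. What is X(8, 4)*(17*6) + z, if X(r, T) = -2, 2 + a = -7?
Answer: -213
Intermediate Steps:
a = -9 (a = -2 - 7 = -9)
z = -9
X(8, 4)*(17*6) + z = -34*6 - 9 = -2*102 - 9 = -204 - 9 = -213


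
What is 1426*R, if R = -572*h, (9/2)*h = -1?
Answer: 1631344/9 ≈ 1.8126e+5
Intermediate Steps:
h = -2/9 (h = (2/9)*(-1) = -2/9 ≈ -0.22222)
R = 1144/9 (R = -572*(-2/9) = 1144/9 ≈ 127.11)
1426*R = 1426*(1144/9) = 1631344/9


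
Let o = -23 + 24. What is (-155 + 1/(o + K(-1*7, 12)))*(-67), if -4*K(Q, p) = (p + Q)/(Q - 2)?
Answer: 423373/41 ≈ 10326.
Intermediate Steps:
K(Q, p) = -(Q + p)/(4*(-2 + Q)) (K(Q, p) = -(p + Q)/(4*(Q - 2)) = -(Q + p)/(4*(-2 + Q)))
o = 1
(-155 + 1/(o + K(-1*7, 12)))*(-67) = (-155 + 1/(1 + (-(-1)*7 - 1*12)/(4*(-2 - 1*7))))*(-67) = (-155 + 1/(1 + (-1*(-7) - 12)/(4*(-2 - 7))))*(-67) = (-155 + 1/(1 + (¼)*(7 - 12)/(-9)))*(-67) = (-155 + 1/(1 + (¼)*(-⅑)*(-5)))*(-67) = (-155 + 1/(1 + 5/36))*(-67) = (-155 + 1/(41/36))*(-67) = (-155 + 36/41)*(-67) = -6319/41*(-67) = 423373/41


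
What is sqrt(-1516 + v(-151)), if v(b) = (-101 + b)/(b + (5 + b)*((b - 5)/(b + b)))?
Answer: 2*I*sqrt(442683206302)/34189 ≈ 38.922*I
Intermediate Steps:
v(b) = (-101 + b)/(b + (-5 + b)*(5 + b)/(2*b)) (v(b) = (-101 + b)/(b + (5 + b)*((-5 + b)/((2*b)))) = (-101 + b)/(b + (5 + b)*((-5 + b)*(1/(2*b)))) = (-101 + b)/(b + (5 + b)*((-5 + b)/(2*b))) = (-101 + b)/(b + (-5 + b)*(5 + b)/(2*b)))
sqrt(-1516 + v(-151)) = sqrt(-1516 + 2*(-151)*(-101 - 151)/(-25 + 3*(-151)**2)) = sqrt(-1516 + 2*(-151)*(-252)/(-25 + 3*22801)) = sqrt(-1516 + 2*(-151)*(-252)/(-25 + 68403)) = sqrt(-1516 + 2*(-151)*(-252)/68378) = sqrt(-1516 + 2*(-151)*(1/68378)*(-252)) = sqrt(-1516 + 38052/34189) = sqrt(-51792472/34189) = 2*I*sqrt(442683206302)/34189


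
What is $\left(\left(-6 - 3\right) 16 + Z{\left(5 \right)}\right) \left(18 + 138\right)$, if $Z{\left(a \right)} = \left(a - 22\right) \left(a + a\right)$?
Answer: $-48984$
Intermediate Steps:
$Z{\left(a \right)} = 2 a \left(-22 + a\right)$ ($Z{\left(a \right)} = \left(-22 + a\right) 2 a = 2 a \left(-22 + a\right)$)
$\left(\left(-6 - 3\right) 16 + Z{\left(5 \right)}\right) \left(18 + 138\right) = \left(\left(-6 - 3\right) 16 + 2 \cdot 5 \left(-22 + 5\right)\right) \left(18 + 138\right) = \left(\left(-9\right) 16 + 2 \cdot 5 \left(-17\right)\right) 156 = \left(-144 - 170\right) 156 = \left(-314\right) 156 = -48984$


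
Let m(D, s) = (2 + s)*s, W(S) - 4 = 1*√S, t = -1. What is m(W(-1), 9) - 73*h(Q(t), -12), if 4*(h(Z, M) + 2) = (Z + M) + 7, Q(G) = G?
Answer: 709/2 ≈ 354.50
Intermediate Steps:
h(Z, M) = -¼ + M/4 + Z/4 (h(Z, M) = -2 + ((Z + M) + 7)/4 = -2 + ((M + Z) + 7)/4 = -2 + (7 + M + Z)/4 = -2 + (7/4 + M/4 + Z/4) = -¼ + M/4 + Z/4)
W(S) = 4 + √S (W(S) = 4 + 1*√S = 4 + √S)
m(D, s) = s*(2 + s)
m(W(-1), 9) - 73*h(Q(t), -12) = 9*(2 + 9) - 73*(-¼ + (¼)*(-12) + (¼)*(-1)) = 9*11 - 73*(-¼ - 3 - ¼) = 99 - 73*(-7/2) = 99 + 511/2 = 709/2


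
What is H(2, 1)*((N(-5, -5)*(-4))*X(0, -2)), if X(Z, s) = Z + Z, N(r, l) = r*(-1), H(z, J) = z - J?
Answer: 0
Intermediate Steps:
N(r, l) = -r
X(Z, s) = 2*Z
H(2, 1)*((N(-5, -5)*(-4))*X(0, -2)) = (2 - 1*1)*((-1*(-5)*(-4))*(2*0)) = (2 - 1)*((5*(-4))*0) = 1*(-20*0) = 1*0 = 0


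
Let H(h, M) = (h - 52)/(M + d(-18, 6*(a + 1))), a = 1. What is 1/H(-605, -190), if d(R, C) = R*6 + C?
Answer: 286/657 ≈ 0.43531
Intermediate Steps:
d(R, C) = C + 6*R (d(R, C) = 6*R + C = C + 6*R)
H(h, M) = (-52 + h)/(-96 + M) (H(h, M) = (h - 52)/(M + (6*(1 + 1) + 6*(-18))) = (-52 + h)/(M + (6*2 - 108)) = (-52 + h)/(M + (12 - 108)) = (-52 + h)/(M - 96) = (-52 + h)/(-96 + M))
1/H(-605, -190) = 1/((-52 - 605)/(-96 - 190)) = 1/(-657/(-286)) = 1/(-1/286*(-657)) = 1/(657/286) = 286/657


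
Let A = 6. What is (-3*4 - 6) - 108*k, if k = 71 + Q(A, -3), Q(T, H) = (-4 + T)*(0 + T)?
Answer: -8982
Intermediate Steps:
Q(T, H) = T*(-4 + T) (Q(T, H) = (-4 + T)*T = T*(-4 + T))
k = 83 (k = 71 + 6*(-4 + 6) = 71 + 6*2 = 71 + 12 = 83)
(-3*4 - 6) - 108*k = (-3*4 - 6) - 108*83 = (-12 - 6) - 8964 = -18 - 8964 = -8982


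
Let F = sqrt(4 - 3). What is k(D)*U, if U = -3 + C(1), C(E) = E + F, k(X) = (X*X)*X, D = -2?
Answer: 8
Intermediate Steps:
k(X) = X**3 (k(X) = X**2*X = X**3)
F = 1 (F = sqrt(1) = 1)
C(E) = 1 + E (C(E) = E + 1 = 1 + E)
U = -1 (U = -3 + (1 + 1) = -3 + 2 = -1)
k(D)*U = (-2)**3*(-1) = -8*(-1) = 8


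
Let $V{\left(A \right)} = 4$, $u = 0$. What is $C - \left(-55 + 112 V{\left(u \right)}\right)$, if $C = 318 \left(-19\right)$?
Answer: $-6435$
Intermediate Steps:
$C = -6042$
$C - \left(-55 + 112 V{\left(u \right)}\right) = -6042 + \left(\left(-112\right) 4 + 55\right) = -6042 + \left(-448 + 55\right) = -6042 - 393 = -6435$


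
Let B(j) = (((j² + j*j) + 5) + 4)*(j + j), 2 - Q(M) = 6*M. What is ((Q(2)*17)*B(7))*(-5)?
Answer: 1273300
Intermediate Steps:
Q(M) = 2 - 6*M
B(j) = 2*j*(9 + 2*j²) (B(j) = (((j² + j²) + 5) + 4)*(2*j) = ((2*j² + 5) + 4)*(2*j) = ((5 + 2*j²) + 4)*(2*j) = (9 + 2*j²)*(2*j) = 2*j*(9 + 2*j²))
((Q(2)*17)*B(7))*(-5) = (((2 - 6*2)*17)*(4*7³ + 18*7))*(-5) = (((2 - 12)*17)*(4*343 + 126))*(-5) = ((-10*17)*(1372 + 126))*(-5) = -170*1498*(-5) = -254660*(-5) = 1273300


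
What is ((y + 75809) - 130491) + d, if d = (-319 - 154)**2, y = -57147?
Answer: 111900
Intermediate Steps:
d = 223729 (d = (-473)**2 = 223729)
((y + 75809) - 130491) + d = ((-57147 + 75809) - 130491) + 223729 = (18662 - 130491) + 223729 = -111829 + 223729 = 111900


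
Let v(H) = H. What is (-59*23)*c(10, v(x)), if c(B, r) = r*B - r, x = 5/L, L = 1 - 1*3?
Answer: 61065/2 ≈ 30533.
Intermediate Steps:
L = -2 (L = 1 - 3 = -2)
x = -5/2 (x = 5/(-2) = 5*(-½) = -5/2 ≈ -2.5000)
c(B, r) = -r + B*r (c(B, r) = B*r - r = -r + B*r)
(-59*23)*c(10, v(x)) = (-59*23)*(-5*(-1 + 10)/2) = -(-6785)*9/2 = -1357*(-45/2) = 61065/2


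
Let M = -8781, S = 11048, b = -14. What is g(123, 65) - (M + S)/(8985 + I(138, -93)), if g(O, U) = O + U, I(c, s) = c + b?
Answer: 1710225/9109 ≈ 187.75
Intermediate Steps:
I(c, s) = -14 + c (I(c, s) = c - 14 = -14 + c)
g(123, 65) - (M + S)/(8985 + I(138, -93)) = (123 + 65) - (-8781 + 11048)/(8985 + (-14 + 138)) = 188 - 2267/(8985 + 124) = 188 - 2267/9109 = 1710225/9109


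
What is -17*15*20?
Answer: -5100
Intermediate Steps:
-17*15*20 = -255*20 = -5100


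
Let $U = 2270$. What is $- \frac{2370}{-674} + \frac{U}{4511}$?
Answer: $\frac{6110525}{1520207} \approx 4.0195$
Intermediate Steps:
$- \frac{2370}{-674} + \frac{U}{4511} = - \frac{2370}{-674} + \frac{2270}{4511} = \left(-2370\right) \left(- \frac{1}{674}\right) + 2270 \cdot \frac{1}{4511} = \frac{1185}{337} + \frac{2270}{4511} = \frac{6110525}{1520207}$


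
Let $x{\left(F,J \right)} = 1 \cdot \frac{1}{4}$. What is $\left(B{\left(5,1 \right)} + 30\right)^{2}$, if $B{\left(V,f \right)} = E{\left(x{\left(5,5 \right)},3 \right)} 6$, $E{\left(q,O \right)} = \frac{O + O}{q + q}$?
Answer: $10404$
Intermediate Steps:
$x{\left(F,J \right)} = \frac{1}{4}$ ($x{\left(F,J \right)} = 1 \cdot \frac{1}{4} = \frac{1}{4}$)
$E{\left(q,O \right)} = \frac{O}{q}$ ($E{\left(q,O \right)} = \frac{2 O}{2 q} = 2 O \frac{1}{2 q} = \frac{O}{q}$)
$B{\left(V,f \right)} = 72$ ($B{\left(V,f \right)} = 3 \frac{1}{\frac{1}{4}} \cdot 6 = 3 \cdot 4 \cdot 6 = 12 \cdot 6 = 72$)
$\left(B{\left(5,1 \right)} + 30\right)^{2} = \left(72 + 30\right)^{2} = 102^{2} = 10404$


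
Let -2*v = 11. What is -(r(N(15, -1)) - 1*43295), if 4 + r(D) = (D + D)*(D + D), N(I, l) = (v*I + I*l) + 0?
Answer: 5274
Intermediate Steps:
v = -11/2 (v = -1/2*11 = -11/2 ≈ -5.5000)
N(I, l) = -11*I/2 + I*l (N(I, l) = (-11*I/2 + I*l) + 0 = -11*I/2 + I*l)
r(D) = -4 + 4*D**2 (r(D) = -4 + (D + D)*(D + D) = -4 + (2*D)*(2*D) = -4 + 4*D**2)
-(r(N(15, -1)) - 1*43295) = -((-4 + 4*((1/2)*15*(-11 + 2*(-1)))**2) - 1*43295) = -((-4 + 4*((1/2)*15*(-11 - 2))**2) - 43295) = -((-4 + 4*((1/2)*15*(-13))**2) - 43295) = -((-4 + 4*(-195/2)**2) - 43295) = -((-4 + 4*(38025/4)) - 43295) = -((-4 + 38025) - 43295) = -(38021 - 43295) = -1*(-5274) = 5274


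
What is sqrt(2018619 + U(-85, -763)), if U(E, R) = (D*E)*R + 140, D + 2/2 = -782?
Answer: I*sqrt(48762706) ≈ 6983.0*I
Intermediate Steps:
D = -783 (D = -1 - 782 = -783)
U(E, R) = 140 - 783*E*R (U(E, R) = (-783*E)*R + 140 = -783*E*R + 140 = 140 - 783*E*R)
sqrt(2018619 + U(-85, -763)) = sqrt(2018619 + (140 - 783*(-85)*(-763))) = sqrt(2018619 + (140 - 50781465)) = sqrt(2018619 - 50781325) = sqrt(-48762706) = I*sqrt(48762706)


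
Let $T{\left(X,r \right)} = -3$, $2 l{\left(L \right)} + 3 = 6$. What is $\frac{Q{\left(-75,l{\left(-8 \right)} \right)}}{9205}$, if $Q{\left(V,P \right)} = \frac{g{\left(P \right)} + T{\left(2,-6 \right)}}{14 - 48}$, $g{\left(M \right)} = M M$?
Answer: $\frac{3}{1251880} \approx 2.3964 \cdot 10^{-6}$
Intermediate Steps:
$l{\left(L \right)} = \frac{3}{2}$ ($l{\left(L \right)} = - \frac{3}{2} + \frac{1}{2} \cdot 6 = - \frac{3}{2} + 3 = \frac{3}{2}$)
$g{\left(M \right)} = M^{2}$
$Q{\left(V,P \right)} = \frac{3}{34} - \frac{P^{2}}{34}$ ($Q{\left(V,P \right)} = \frac{P^{2} - 3}{14 - 48} = \frac{-3 + P^{2}}{-34} = \left(-3 + P^{2}\right) \left(- \frac{1}{34}\right) = \frac{3}{34} - \frac{P^{2}}{34}$)
$\frac{Q{\left(-75,l{\left(-8 \right)} \right)}}{9205} = \frac{\frac{3}{34} - \frac{\left(\frac{3}{2}\right)^{2}}{34}}{9205} = \left(\frac{3}{34} - \frac{9}{136}\right) \frac{1}{9205} = \frac{3}{136} \cdot \frac{1}{9205} = \frac{3}{1251880}$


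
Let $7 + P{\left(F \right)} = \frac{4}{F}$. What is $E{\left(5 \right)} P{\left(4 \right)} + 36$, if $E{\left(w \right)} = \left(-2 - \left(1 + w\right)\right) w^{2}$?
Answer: $1236$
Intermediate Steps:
$E{\left(w \right)} = w^{2} \left(-3 - w\right)$ ($E{\left(w \right)} = \left(-3 - w\right) w^{2} = w^{2} \left(-3 - w\right)$)
$P{\left(F \right)} = -7 + \frac{4}{F}$
$E{\left(5 \right)} P{\left(4 \right)} + 36 = 5^{2} \left(-3 - 5\right) \left(-7 + \frac{4}{4}\right) + 36 = 25 \left(-3 - 5\right) \left(-7 + 4 \cdot \frac{1}{4}\right) + 36 = 25 \left(-8\right) \left(-7 + 1\right) + 36 = \left(-200\right) \left(-6\right) + 36 = 1200 + 36 = 1236$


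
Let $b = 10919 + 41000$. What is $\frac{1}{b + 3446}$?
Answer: $\frac{1}{55365} \approx 1.8062 \cdot 10^{-5}$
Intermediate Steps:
$b = 51919$
$\frac{1}{b + 3446} = \frac{1}{51919 + 3446} = \frac{1}{55365}$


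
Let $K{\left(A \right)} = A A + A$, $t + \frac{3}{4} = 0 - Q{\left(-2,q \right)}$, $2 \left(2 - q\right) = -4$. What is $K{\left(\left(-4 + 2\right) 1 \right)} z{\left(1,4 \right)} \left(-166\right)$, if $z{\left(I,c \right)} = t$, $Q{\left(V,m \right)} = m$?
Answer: $1577$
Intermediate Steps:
$q = 4$ ($q = 2 - -2 = 2 + 2 = 4$)
$t = - \frac{19}{4}$ ($t = - \frac{3}{4} + \left(0 - 4\right) = - \frac{3}{4} - 4 = - \frac{19}{4} \approx -4.75$)
$K{\left(A \right)} = A + A^{2}$ ($K{\left(A \right)} = A^{2} + A = A + A^{2}$)
$z{\left(I,c \right)} = - \frac{19}{4}$
$K{\left(\left(-4 + 2\right) 1 \right)} z{\left(1,4 \right)} \left(-166\right) = \left(-4 + 2\right) 1 \left(1 + \left(-4 + 2\right) 1\right) \left(- \frac{19}{4}\right) \left(-166\right) = \left(-2\right) 1 \left(1 - 2\right) \left(- \frac{19}{4}\right) \left(-166\right) = - 2 \left(1 - 2\right) \left(- \frac{19}{4}\right) \left(-166\right) = \left(-2\right) \left(-1\right) \left(- \frac{19}{4}\right) \left(-166\right) = 2 \left(- \frac{19}{4}\right) \left(-166\right) = \left(- \frac{19}{2}\right) \left(-166\right) = 1577$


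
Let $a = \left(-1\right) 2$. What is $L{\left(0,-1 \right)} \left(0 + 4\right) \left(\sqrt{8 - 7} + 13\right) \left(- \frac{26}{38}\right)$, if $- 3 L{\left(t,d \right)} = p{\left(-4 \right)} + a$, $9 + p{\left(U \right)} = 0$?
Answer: $- \frac{8008}{57} \approx -140.49$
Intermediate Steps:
$p{\left(U \right)} = -9$ ($p{\left(U \right)} = -9 + 0 = -9$)
$a = -2$
$L{\left(t,d \right)} = \frac{11}{3}$ ($L{\left(t,d \right)} = - \frac{-9 - 2}{3} = \left(- \frac{1}{3}\right) \left(-11\right) = \frac{11}{3}$)
$L{\left(0,-1 \right)} \left(0 + 4\right) \left(\sqrt{8 - 7} + 13\right) \left(- \frac{26}{38}\right) = \frac{11 \left(0 + 4\right) \left(\sqrt{8 - 7} + 13\right)}{3} \left(- \frac{26}{38}\right) = \frac{11 \cdot 4 \left(\sqrt{1} + 13\right)}{3} \left(\left(-26\right) \frac{1}{38}\right) = \frac{11 \cdot 4 \left(1 + 13\right)}{3} \left(- \frac{13}{19}\right) = \frac{11 \cdot 4 \cdot 14}{3} \left(- \frac{13}{19}\right) = \frac{11}{3} \cdot 56 \left(- \frac{13}{19}\right) = \frac{616}{3} \left(- \frac{13}{19}\right) = - \frac{8008}{57}$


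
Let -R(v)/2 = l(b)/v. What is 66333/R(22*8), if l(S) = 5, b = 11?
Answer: -5837304/5 ≈ -1.1675e+6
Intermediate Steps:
R(v) = -10/v
66333/R(22*8) = 66333/((-10/(22*8))) = 66333/((-10/176)) = 66333/((-10*1/176)) = 66333/(-5/88) = 66333*(-88/5) = -5837304/5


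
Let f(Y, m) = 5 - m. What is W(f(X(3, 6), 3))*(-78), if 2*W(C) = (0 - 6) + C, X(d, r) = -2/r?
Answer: 156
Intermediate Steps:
W(C) = -3 + C/2 (W(C) = ((0 - 6) + C)/2 = (-6 + C)/2 = -3 + C/2)
W(f(X(3, 6), 3))*(-78) = (-3 + (5 - 1*3)/2)*(-78) = (-3 + (5 - 3)/2)*(-78) = (-3 + (½)*2)*(-78) = (-3 + 1)*(-78) = -2*(-78) = 156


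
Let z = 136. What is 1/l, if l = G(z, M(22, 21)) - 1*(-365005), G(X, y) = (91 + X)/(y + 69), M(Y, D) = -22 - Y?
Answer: 25/9125352 ≈ 2.7396e-6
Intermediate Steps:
G(X, y) = (91 + X)/(69 + y)
l = 9125352/25 (l = (91 + 136)/(69 + (-22 - 1*22)) - 1*(-365005) = 227/(69 + (-22 - 22)) + 365005 = 227/(69 - 44) + 365005 = 227/25 + 365005 = 9125352/25 ≈ 3.6501e+5)
1/l = 1/(9125352/25) = 25/9125352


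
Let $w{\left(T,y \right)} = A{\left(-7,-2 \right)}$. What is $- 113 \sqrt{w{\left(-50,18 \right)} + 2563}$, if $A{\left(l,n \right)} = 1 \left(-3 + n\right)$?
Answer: $- 113 \sqrt{2558} \approx -5715.2$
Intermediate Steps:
$A{\left(l,n \right)} = -3 + n$
$w{\left(T,y \right)} = -5$ ($w{\left(T,y \right)} = -3 - 2 = -5$)
$- 113 \sqrt{w{\left(-50,18 \right)} + 2563} = - 113 \sqrt{-5 + 2563} = - 113 \sqrt{2558}$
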